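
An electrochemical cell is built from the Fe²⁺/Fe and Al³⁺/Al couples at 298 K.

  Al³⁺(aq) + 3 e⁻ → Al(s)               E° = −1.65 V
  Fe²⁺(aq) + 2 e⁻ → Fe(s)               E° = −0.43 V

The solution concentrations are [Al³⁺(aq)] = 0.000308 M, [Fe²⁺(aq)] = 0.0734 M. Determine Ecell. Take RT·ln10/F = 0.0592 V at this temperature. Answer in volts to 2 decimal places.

The Fe²⁺/Fe couple has the more positive E°, so it is the cathode; Al³⁺/Al is the anode.
E°cell = E°cat − E°an = −0.43 − (−1.65) = +1.22 V; n = 6.
The balanced reaction is 3 Fe²⁺(aq) + 2 Al(s) → 3 Fe(s) + 2 Al³⁺(aq), so Q = [Al³⁺(aq)]^2 / [Fe²⁺(aq)]^3 = 0.00024 and log Q = −3.620.
By the Nernst equation, E = +1.22 − (0.0592/6)·(−3.620) = +1.26 V.

+1.26 V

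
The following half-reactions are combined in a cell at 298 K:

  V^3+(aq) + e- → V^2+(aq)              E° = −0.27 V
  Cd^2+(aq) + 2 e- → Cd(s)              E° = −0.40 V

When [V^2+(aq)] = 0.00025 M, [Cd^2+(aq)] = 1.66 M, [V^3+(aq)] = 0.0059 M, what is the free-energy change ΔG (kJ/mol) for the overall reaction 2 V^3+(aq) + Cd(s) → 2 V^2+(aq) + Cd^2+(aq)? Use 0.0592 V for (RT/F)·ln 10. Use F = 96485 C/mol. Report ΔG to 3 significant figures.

−39.5 kJ/mol

E°cell = −0.27 − (−0.40) = +0.13 V; the balanced reaction transfers n = 2 electrons.
The reaction quotient is ([V^2+(aq)]^2·[Cd^2+(aq)]) / [V^3+(aq)]^2 = 0.00298; by Nernst, E = +0.13 − (0.0592/2)(−2.526) = +0.2048 V.
Finally ΔG = −nFE = −(2)(96485 C/mol)(+0.2048 V) = −39.5 kJ/mol.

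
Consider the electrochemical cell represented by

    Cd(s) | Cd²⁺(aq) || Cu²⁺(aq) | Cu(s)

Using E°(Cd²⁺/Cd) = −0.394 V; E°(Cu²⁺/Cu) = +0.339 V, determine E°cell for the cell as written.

+0.733 V

By convention the left-hand electrode in cell notation is the anode (oxidation) and the right-hand electrode is the cathode (reduction).
E°cell = E°(right) − E°(left) = +0.339 − (−0.394) = +0.733 V.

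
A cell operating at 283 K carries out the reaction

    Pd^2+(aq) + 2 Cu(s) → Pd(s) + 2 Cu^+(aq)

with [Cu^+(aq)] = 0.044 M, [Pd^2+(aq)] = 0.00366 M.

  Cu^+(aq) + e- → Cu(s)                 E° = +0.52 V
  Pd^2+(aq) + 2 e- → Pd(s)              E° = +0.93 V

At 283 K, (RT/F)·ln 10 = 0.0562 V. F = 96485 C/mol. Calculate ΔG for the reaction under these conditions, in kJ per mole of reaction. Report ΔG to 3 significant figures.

−80.6 kJ/mol

E°cell = +0.93 − (+0.52) = +0.41 V; the balanced reaction transfers n = 2 electrons.
Here Q = [Cu^+(aq)]^2 / [Pd^2+(aq)] = 0.529 (log Q = −0.277), giving E = +0.41 − (0.0562/2)·(−0.277) = +0.4178 V.
Then ΔG = −nFE = −2 × 96485 × +0.4178 J/mol = −80.6 kJ/mol.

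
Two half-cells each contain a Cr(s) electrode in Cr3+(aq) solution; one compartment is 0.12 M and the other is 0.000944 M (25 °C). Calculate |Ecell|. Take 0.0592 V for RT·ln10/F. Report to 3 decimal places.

For a concentration cell E°cell = 0, since both electrodes use the same couple.
The compartment with the higher Cr3+(aq) concentration (0.12 M) acts as the cathode; ions are reduced there and produced at the dilute (0.000944 M) anode.
With n = 3, Ecell = −(0.0592/3)·log([dilute]/[conc]) = −(0.0592/3)·log(0.000944/0.12) = +0.042 V.

0.042 V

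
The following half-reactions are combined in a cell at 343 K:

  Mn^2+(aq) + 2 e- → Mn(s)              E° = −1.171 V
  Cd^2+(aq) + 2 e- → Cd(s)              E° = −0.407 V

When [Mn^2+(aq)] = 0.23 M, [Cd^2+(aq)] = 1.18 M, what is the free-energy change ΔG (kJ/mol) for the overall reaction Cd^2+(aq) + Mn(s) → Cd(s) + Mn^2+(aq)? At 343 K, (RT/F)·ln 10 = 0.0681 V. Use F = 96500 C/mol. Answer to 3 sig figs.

−152 kJ/mol

E°cell = −0.407 − (−1.171) = +0.764 V; the balanced reaction transfers n = 2 electrons.
The reaction quotient is [Mn^2+(aq)] / [Cd^2+(aq)] = 0.195; by Nernst, E = +0.764 − (0.0681/2)(−0.710) = +0.7882 V.
Then ΔG = −nFE = −2 × 96500 × +0.7882 J/mol = −152 kJ/mol.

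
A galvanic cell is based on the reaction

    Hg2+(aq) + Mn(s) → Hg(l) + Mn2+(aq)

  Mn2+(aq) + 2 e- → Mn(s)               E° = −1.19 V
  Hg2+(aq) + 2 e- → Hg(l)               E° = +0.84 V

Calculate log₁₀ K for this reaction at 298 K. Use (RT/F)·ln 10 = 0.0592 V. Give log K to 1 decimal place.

log K = 68.6

The Hg²⁺/Hg couple is reduced (cathode); E°cell = +0.84 − (−1.19) = +2.03 V with n = 2.
At equilibrium E = 0, so log K = nE°cell / 0.0592 = (2)(+2.03) / 0.0592 = 68.6.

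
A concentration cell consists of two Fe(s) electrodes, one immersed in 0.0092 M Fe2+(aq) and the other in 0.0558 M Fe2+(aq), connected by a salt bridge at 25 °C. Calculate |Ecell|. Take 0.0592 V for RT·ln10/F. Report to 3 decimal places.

For a concentration cell E°cell = 0, since both electrodes use the same couple.
The compartment with the higher Fe2+(aq) concentration (0.0558 M) acts as the cathode; ions are reduced there and produced at the dilute (0.0092 M) anode.
With n = 2, Ecell = −(0.0592/2)·log([dilute]/[conc]) = −(0.0592/2)·log(0.0092/0.0558) = +0.023 V.

0.023 V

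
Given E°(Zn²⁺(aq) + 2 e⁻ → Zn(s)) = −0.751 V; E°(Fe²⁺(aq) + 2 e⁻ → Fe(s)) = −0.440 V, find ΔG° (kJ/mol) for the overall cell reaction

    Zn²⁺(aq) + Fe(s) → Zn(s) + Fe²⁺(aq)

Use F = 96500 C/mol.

+60.0 kJ/mol

In the reaction as written Zn²⁺(aq) is reduced, so the Zn²⁺/Zn couple is the cathode and Fe²⁺/Fe is the anode.
E°cell = −0.751 − (−0.440) = −0.311 V; balancing electrons gives n = 2.
ΔG° = −nFE°cell = −(2)(96500)(−0.311) J/mol = +60.0 kJ/mol.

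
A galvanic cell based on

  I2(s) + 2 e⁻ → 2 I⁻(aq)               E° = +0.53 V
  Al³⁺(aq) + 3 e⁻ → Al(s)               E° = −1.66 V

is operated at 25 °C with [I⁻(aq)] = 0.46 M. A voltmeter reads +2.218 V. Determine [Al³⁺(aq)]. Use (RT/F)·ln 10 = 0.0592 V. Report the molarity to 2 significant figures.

0.39 M

I₂/I⁻ is the cathode (higher E°); E°cell = +0.53 − (−1.66) = +2.19 V with n = 6.
From the Nernst equation, log Q = n(E° − E)/0.0592 = 6·(+2.19 − (+2.218))/0.0592 = −2.838.
Balancing electrons gives 3 I2(s) + 2 Al(s) → 6 I⁻(aq) + 2 Al³⁺(aq); thus Q = [I⁻(aq)]^6·[Al³⁺(aq)]^2.
Substituting the known concentrations and solving, log [Al³⁺(aq)] = −0.407 and [Al³⁺(aq)] = 0.39 M.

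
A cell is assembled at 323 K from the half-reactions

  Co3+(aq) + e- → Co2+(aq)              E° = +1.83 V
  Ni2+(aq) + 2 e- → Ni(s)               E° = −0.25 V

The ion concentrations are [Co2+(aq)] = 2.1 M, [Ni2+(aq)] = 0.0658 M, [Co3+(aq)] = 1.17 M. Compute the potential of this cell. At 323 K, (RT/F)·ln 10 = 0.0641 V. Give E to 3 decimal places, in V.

Since E°(Co³⁺/Co²⁺) > E°(Ni²⁺/Ni), Co³⁺/Co²⁺ serves as the cathode.
E°cell = +1.83 − (−0.25) = +2.08 V, with n = 2 electrons transferred.
Balancing gives 2 Co3+(aq) + Ni(s) → 2 Co2+(aq) + Ni2+(aq); hence Q = ([Co2+(aq)]^2·[Ni2+(aq)]) / [Co3+(aq)]^2 = 0.212 (log Q = −0.674).
Applying E = E° − (RT ln10/nF)·log Q gives +2.08 − (0.0641/2)(−0.674) = +2.102 V.

+2.102 V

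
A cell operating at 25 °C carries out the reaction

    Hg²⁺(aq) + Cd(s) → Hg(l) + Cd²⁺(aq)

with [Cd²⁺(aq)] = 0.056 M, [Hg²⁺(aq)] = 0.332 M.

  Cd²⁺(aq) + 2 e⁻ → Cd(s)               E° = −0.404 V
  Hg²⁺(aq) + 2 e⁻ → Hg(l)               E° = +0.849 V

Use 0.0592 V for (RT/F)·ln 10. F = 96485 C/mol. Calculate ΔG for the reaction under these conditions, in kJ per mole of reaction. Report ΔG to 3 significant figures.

−246 kJ/mol

With Hg²⁺/Hg reduced at the cathode, E°cell = +0.849 − (−0.404) = +1.253 V and n = 2.
Q = [Cd²⁺(aq)] / [Hg²⁺(aq)] = 0.169, so log Q = −0.773 and E = +1.253 − (0.0592/2)(−0.773) = +1.2759 V.
Finally ΔG = −nFE = −(2)(96485 C/mol)(+1.2759 V) = −246 kJ/mol.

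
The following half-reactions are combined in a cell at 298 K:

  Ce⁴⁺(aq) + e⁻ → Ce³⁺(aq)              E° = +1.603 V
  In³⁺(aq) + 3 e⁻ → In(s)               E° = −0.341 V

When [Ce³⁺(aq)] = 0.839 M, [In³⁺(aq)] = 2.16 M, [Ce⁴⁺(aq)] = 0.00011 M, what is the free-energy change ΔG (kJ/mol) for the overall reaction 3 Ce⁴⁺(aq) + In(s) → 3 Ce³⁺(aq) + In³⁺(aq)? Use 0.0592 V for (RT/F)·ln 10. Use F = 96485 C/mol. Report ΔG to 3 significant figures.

−494 kJ/mol

E°cell = +1.603 − (−0.341) = +1.944 V; the balanced reaction transfers n = 3 electrons.
Here Q = ([Ce³⁺(aq)]^3·[In³⁺(aq)]) / [Ce⁴⁺(aq)]^3 = 9.58×10^11 (log Q = 11.982), giving E = +1.944 − (0.0592/3)·(11.982) = +1.7076 V.
ΔG = −nFE = −(3)(96485)(+1.7076) J/mol = −494 kJ/mol.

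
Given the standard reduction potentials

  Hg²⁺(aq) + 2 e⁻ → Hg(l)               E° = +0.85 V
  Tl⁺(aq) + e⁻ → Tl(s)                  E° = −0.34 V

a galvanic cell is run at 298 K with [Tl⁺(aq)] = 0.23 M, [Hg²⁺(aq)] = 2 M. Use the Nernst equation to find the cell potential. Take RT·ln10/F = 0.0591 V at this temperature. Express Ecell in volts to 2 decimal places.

+1.24 V

The Hg²⁺/Hg couple has the more positive E°, so it is the cathode; Tl⁺/Tl is the anode.
E°cell = E°cat − E°an = +0.85 − (−0.34) = +1.19 V; n = 2.
The balanced reaction is Hg²⁺(aq) + 2 Tl(s) → Hg(l) + 2 Tl⁺(aq), so Q = [Tl⁺(aq)]^2 / [Hg²⁺(aq)] = 0.0265 and log Q = −1.578.
E = E° − (0.0591/n)·log Q = +1.19 − (0.0591/2)(−1.578) = +1.24 V.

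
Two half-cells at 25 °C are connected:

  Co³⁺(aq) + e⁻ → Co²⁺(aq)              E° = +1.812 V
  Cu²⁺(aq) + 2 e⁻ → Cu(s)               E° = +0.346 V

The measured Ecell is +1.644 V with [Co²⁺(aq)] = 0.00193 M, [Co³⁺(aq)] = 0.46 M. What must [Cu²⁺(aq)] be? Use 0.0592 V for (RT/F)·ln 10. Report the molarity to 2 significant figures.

0.055 M

Co³⁺/Co²⁺ is the cathode (higher E°); E°cell = +1.812 − (+0.346) = +1.466 V with n = 2.
From the Nernst equation, log Q = n(E° − E)/0.0592 = 2·(+1.466 − (+1.644))/0.0592 = −6.014.
The balanced reaction is 2 Co³⁺(aq) + Cu(s) → 2 Co²⁺(aq) + Cu²⁺(aq), so Q = ([Co²⁺(aq)]^2·[Cu²⁺(aq)]) / [Co³⁺(aq)]^2.
Substituting the known concentrations and solving, log [Cu²⁺(aq)] = −1.260 and [Cu²⁺(aq)] = 0.055 M.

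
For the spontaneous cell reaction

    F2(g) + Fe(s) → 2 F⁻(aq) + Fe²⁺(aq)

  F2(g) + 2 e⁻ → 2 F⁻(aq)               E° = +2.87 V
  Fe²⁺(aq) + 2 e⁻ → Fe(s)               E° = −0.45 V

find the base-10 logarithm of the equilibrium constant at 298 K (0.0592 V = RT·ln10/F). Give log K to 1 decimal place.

log K = 112.2

The F₂/F⁻ couple is reduced (cathode); E°cell = +2.87 − (−0.45) = +3.32 V with n = 2.
At equilibrium E = 0, so log K = nE°cell / 0.0592 = (2)(+3.32) / 0.0592 = 112.2.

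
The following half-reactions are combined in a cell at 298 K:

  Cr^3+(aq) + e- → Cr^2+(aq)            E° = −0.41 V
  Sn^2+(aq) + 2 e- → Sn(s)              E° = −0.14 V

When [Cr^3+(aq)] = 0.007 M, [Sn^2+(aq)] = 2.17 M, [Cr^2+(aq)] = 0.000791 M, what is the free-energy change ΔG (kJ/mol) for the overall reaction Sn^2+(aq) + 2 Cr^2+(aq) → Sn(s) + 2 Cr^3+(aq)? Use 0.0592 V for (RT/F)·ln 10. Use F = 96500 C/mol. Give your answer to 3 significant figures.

With Sn²⁺/Sn reduced at the cathode, E°cell = −0.14 − (−0.41) = +0.27 V and n = 2.
The reaction quotient is [Cr^3+(aq)]^2 / ([Sn^2+(aq)]·[Cr^2+(aq)]^2) = 36.1; by Nernst, E = +0.27 − (0.0592/2)(1.557) = +0.2239 V.
ΔG = −nFE = −(2)(96500)(+0.2239) J/mol = −43.2 kJ/mol.

−43.2 kJ/mol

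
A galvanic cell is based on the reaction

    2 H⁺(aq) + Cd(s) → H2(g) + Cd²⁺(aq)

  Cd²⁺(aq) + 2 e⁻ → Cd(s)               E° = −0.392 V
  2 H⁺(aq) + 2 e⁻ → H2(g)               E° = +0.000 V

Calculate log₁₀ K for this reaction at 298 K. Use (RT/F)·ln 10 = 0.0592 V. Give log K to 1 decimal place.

log K = 13.2

The 2H⁺/H₂ couple is reduced (cathode); E°cell = +0.000 − (−0.392) = +0.392 V with n = 2.
At equilibrium E = 0, so log K = nE°cell / 0.0592 = (2)(+0.392) / 0.0592 = 13.2.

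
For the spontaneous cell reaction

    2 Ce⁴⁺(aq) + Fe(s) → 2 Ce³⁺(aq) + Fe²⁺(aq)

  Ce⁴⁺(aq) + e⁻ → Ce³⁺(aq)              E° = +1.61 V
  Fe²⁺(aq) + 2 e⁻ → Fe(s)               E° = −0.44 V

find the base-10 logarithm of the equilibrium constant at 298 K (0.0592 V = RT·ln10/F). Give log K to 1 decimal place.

The Ce⁴⁺/Ce³⁺ couple is reduced (cathode); E°cell = +1.61 − (−0.44) = +2.05 V with n = 2.
At equilibrium E = 0, so log K = nE°cell / 0.0592 = (2)(+2.05) / 0.0592 = 69.3.

log K = 69.3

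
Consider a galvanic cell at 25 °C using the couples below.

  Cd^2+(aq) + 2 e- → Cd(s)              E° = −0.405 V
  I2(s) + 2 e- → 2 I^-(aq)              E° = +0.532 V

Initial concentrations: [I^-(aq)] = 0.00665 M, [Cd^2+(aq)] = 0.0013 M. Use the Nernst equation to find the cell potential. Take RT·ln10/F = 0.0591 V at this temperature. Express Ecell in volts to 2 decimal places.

I₂/I⁻ is reduced (cathode, E° = +0.532 V) and Cd²⁺/Cd is oxidized (anode).
The standard potential is +0.532 − (−0.405) = +0.937 V and the balanced reaction transfers n = 2 electrons.
For the overall reaction I2(s) + Cd(s) → 2 I^-(aq) + Cd^2+(aq), Q = [I^-(aq)]^2·[Cd^2+(aq)] = 5.75×10^−8, giving log Q = −7.240.
Applying E = E° − (RT ln10/nF)·log Q gives +0.937 − (0.0591/2)(−7.240) = +1.15 V.

+1.15 V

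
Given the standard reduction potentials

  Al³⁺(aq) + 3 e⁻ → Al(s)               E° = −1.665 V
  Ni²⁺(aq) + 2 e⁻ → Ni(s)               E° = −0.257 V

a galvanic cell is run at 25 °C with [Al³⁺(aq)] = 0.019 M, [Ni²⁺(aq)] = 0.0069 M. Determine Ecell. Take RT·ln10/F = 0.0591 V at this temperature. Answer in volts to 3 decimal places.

The Ni²⁺/Ni couple has the more positive E°, so it is the cathode; Al³⁺/Al is the anode.
E°cell = −0.257 − (−1.665) = +1.408 V, with n = 6 electrons transferred.
For the overall reaction 3 Ni²⁺(aq) + 2 Al(s) → 3 Ni(s) + 2 Al³⁺(aq), Q = [Al³⁺(aq)]^2 / [Ni²⁺(aq)]^3 = 1.1×10^3, giving log Q = 3.041.
By the Nernst equation, E = +1.408 − (0.0591/6)·(3.041) = +1.378 V.

+1.378 V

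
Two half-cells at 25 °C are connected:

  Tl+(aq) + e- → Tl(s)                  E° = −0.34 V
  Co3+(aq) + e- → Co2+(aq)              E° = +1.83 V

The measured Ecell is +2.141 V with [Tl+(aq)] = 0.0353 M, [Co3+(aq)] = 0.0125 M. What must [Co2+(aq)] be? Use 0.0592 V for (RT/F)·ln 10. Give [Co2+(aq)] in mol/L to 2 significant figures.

Co³⁺/Co²⁺ is the cathode (higher E°); E°cell = +1.83 − (−0.34) = +2.17 V with n = 1.
From the Nernst equation, log Q = n(E° − E)/0.0592 = 1·(+2.17 − (+2.141))/0.0592 = 0.490.
The balanced reaction is Co3+(aq) + Tl(s) → Co2+(aq) + Tl+(aq), so Q = ([Co2+(aq)]·[Tl+(aq)]) / [Co3+(aq)].
Substituting the known concentrations and solving, log [Co2+(aq)] = 0.039 and [Co2+(aq)] = 1.1 M.

1.1 M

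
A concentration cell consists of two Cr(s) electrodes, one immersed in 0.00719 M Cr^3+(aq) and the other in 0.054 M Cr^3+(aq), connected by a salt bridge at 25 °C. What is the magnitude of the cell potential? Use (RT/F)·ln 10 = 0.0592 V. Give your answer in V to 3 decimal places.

0.017 V

For a concentration cell E°cell = 0, since both electrodes use the same couple.
The compartment with the higher Cr^3+(aq) concentration (0.054 M) acts as the cathode; ions are reduced there and produced at the dilute (0.00719 M) anode.
With n = 3, Ecell = −(0.0592/3)·log([dilute]/[conc]) = −(0.0592/3)·log(0.00719/0.054) = +0.017 V.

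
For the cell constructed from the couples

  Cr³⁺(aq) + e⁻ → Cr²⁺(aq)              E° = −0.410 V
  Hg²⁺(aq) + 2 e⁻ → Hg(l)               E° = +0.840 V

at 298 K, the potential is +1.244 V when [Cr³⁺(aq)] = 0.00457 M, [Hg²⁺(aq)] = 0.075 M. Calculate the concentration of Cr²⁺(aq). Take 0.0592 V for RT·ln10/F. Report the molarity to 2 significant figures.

0.013 M

The Hg²⁺/Hg couple has the larger reduction potential, so it is the cathode: E°cell = +0.840 − (−0.410) = +1.250 V and n = 2.
Since E = E° − (0.0592/n)·log Q, log Q = n(E° − E)/0.0592 = 0.203.
The balanced reaction is Hg²⁺(aq) + 2 Cr²⁺(aq) → Hg(l) + 2 Cr³⁺(aq), so Q = [Cr³⁺(aq)]^2 / ([Hg²⁺(aq)]·[Cr²⁺(aq)]^2).
Substituting the known concentrations and solving, log [Cr²⁺(aq)] = −1.879 and [Cr²⁺(aq)] = 0.013 M.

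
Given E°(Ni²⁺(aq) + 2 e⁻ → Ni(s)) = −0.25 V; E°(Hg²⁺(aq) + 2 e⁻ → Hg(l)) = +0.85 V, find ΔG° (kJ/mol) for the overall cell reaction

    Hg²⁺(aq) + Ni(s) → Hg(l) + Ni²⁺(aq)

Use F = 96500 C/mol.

−212 kJ/mol

In the reaction as written Hg²⁺(aq) is reduced, so the Hg²⁺/Hg couple is the cathode and Ni²⁺/Ni is the anode.
E°cell = +0.85 − (−0.25) = +1.10 V; balancing electrons gives n = 2.
ΔG° = −nFE°cell = −(2)(96500)(+1.10) J/mol = −212 kJ/mol.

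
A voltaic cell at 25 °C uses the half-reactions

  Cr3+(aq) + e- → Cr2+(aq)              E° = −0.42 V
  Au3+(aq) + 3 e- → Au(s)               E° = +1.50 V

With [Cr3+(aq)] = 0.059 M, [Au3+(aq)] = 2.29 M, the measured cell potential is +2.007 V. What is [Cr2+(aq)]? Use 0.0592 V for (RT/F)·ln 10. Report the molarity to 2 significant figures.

1.3 M

The Au³⁺/Au couple has the larger reduction potential, so it is the cathode: E°cell = +1.50 − (−0.42) = +1.92 V and n = 3.
Rearranging E = E° − (0.0592/n)·log Q gives log Q = 3(+1.92 − (+2.007))/0.0592 = −4.409.
For Au3+(aq) + 3 Cr2+(aq) → Au(s) + 3 Cr3+(aq), the reaction quotient is Q = [Cr3+(aq)]^3 / ([Au3+(aq)]·[Cr2+(aq)]^3).
Isolating [Cr2+(aq)] in Q = 10^{−4.409} yields log [Cr2+(aq)] = 0.121, i.e. 1.3 M.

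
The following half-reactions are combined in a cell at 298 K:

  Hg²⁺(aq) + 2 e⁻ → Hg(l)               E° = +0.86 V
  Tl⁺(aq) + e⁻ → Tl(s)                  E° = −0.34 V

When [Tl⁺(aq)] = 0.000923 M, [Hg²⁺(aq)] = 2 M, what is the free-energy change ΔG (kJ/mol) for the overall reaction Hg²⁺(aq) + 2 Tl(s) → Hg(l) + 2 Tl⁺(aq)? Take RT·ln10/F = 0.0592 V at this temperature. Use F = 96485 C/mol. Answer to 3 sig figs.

−268 kJ/mol

With Hg²⁺/Hg reduced at the cathode, E°cell = +0.86 − (−0.34) = +1.20 V and n = 2.
Here Q = [Tl⁺(aq)]^2 / [Hg²⁺(aq)] = 4.26×10^−7 (log Q = −6.371), giving E = +1.20 − (0.0592/2)·(−6.371) = +1.3886 V.
Then ΔG = −nFE = −2 × 96485 × +1.3886 J/mol = −268 kJ/mol.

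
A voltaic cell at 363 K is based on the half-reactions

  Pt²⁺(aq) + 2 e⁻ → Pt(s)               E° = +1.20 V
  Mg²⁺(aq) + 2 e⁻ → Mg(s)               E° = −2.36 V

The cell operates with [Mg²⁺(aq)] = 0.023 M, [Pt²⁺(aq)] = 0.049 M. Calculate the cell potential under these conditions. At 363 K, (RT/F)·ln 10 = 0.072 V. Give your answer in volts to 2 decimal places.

+3.57 V

Since E°(Pt²⁺/Pt) > E°(Mg²⁺/Mg), Pt²⁺/Pt serves as the cathode.
E°cell = +1.20 − (−2.36) = +3.56 V, with n = 2 electrons transferred.
For the overall reaction Pt²⁺(aq) + Mg(s) → Pt(s) + Mg²⁺(aq), Q = [Mg²⁺(aq)] / [Pt²⁺(aq)] = 0.469, giving log Q = −0.328.
By the Nernst equation, E = +3.56 − (0.072/2)·(−0.328) = +3.57 V.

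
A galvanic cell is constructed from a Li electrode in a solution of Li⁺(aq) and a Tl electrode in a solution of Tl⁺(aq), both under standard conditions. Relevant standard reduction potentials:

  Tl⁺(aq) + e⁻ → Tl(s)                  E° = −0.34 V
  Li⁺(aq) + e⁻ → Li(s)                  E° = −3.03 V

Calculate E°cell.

The Tl⁺/Tl couple has the higher E°, so Tl ion is reduced (cathode) and Li is oxidized (anode).
E°cell = E°(cathode) − E°(anode) = −0.34 − (−3.03) = +2.69 V.

+2.69 V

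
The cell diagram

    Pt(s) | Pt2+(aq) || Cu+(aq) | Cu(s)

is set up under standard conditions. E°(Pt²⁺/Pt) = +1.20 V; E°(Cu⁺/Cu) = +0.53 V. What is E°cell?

By convention the left-hand electrode in cell notation is the anode (oxidation) and the right-hand electrode is the cathode (reduction).
E°cell = E°(right) − E°(left) = +0.53 − (+1.20) = −0.67 V.
The negative sign shows that, as written, the cell would require an external voltage to drive the reaction.

−0.67 V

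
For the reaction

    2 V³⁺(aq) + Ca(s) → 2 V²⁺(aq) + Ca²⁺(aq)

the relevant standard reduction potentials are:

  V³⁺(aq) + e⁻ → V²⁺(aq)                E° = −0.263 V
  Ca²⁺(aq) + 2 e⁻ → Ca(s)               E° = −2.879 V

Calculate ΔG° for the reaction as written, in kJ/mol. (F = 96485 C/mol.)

−505 kJ/mol

In the reaction as written V³⁺(aq) is reduced, so the V³⁺/V²⁺ couple is the cathode and Ca²⁺/Ca is the anode.
E°cell = −0.263 − (−2.879) = +2.616 V; balancing electrons gives n = 2.
ΔG° = −nFE°cell = −(2)(96485)(+2.616) J/mol = −505 kJ/mol.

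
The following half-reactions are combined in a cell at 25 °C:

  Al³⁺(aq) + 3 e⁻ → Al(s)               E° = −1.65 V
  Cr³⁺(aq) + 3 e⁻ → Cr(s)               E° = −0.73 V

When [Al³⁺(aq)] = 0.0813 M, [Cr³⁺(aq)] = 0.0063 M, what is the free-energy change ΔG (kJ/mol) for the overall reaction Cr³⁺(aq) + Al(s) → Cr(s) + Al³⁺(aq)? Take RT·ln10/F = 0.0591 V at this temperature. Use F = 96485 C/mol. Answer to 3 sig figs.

−260 kJ/mol

The standard cell potential is −0.73 − (−1.65) = +0.92 V, with n = 3 electrons in the balanced equation.
Q = [Al³⁺(aq)] / [Cr³⁺(aq)] = 12.9, so log Q = 1.111 and E = +0.92 − (0.0591/3)(1.111) = +0.8981 V.
Finally ΔG = −nFE = −(3)(96485 C/mol)(+0.8981 V) = −260 kJ/mol.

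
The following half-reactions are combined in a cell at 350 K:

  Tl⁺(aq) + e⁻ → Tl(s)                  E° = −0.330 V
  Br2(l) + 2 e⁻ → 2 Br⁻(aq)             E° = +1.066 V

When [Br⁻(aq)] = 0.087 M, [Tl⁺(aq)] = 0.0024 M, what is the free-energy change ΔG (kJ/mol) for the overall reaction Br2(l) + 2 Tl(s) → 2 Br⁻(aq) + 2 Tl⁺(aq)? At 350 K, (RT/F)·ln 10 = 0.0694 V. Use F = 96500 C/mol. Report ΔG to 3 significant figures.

The standard cell potential is +1.066 − (−0.330) = +1.396 V, with n = 2 electrons in the balanced equation.
Here Q = [Br⁻(aq)]^2·[Tl⁺(aq)]^2 = 4.36×10^−8 (log Q = −7.361), giving E = +1.396 − (0.0694/2)·(−7.361) = +1.6514 V.
ΔG = −nFE = −(2)(96500)(+1.6514) J/mol = −319 kJ/mol.

−319 kJ/mol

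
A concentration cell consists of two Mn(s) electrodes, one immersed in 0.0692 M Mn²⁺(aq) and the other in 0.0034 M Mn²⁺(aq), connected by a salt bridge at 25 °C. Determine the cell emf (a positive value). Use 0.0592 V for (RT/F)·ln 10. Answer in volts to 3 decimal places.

For a concentration cell E°cell = 0, since both electrodes use the same couple.
The compartment with the higher Mn²⁺(aq) concentration (0.0692 M) acts as the cathode; ions are reduced there and produced at the dilute (0.0034 M) anode.
With n = 2, Ecell = −(0.0592/2)·log([dilute]/[conc]) = −(0.0592/2)·log(0.0034/0.0692) = +0.039 V.

0.039 V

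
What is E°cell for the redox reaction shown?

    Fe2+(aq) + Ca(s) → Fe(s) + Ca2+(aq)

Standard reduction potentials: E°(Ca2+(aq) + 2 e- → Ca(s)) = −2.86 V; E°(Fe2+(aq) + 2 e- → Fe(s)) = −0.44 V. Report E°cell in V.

+2.42 V

Fe2+(aq) gains electrons, so the Fe²⁺/Fe couple is the cathode; the Ca²⁺/Ca couple is the anode.
E°cell = E°(cathode) − E°(anode) = −0.44 − (−2.86) = +2.42 V.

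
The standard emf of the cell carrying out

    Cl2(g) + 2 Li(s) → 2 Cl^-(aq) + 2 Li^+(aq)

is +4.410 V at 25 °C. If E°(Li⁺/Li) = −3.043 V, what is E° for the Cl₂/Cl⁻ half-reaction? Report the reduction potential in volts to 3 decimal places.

+1.367 V

In the reaction as written the Cl₂/Cl⁻ couple is reduced (cathode) and Li⁺/Li is oxidized (anode), so E°cell = E°(Cl₂/Cl⁻) − E°(Li⁺/Li).
E°(Cl₂/Cl⁻) = E°cell + E°(anode) = +4.410 + (−3.043) = +1.367 V.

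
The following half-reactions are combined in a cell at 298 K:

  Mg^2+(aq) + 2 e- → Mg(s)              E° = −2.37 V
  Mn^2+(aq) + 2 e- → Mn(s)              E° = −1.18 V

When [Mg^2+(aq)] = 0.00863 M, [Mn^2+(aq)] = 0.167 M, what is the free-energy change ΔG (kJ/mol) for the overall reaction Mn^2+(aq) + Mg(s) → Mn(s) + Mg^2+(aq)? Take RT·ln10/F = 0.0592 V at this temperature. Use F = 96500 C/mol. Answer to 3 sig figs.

−237 kJ/mol

E°cell = −1.18 − (−2.37) = +1.19 V; the balanced reaction transfers n = 2 electrons.
Q = [Mg^2+(aq)] / [Mn^2+(aq)] = 0.0517, so log Q = −1.287 and E = +1.19 − (0.0592/2)(−1.287) = +1.2281 V.
Then ΔG = −nFE = −2 × 96500 × +1.2281 J/mol = −237 kJ/mol.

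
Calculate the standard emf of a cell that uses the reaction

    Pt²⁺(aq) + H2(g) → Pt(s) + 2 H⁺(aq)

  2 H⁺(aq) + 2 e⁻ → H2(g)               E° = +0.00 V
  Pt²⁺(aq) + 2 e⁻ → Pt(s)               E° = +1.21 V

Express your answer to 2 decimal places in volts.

+1.21 V

In the reaction as written, Pt²⁺(aq) is reduced (cathode) and H⁺(aq) is produced by oxidation at the anode.
E°cell = E°(cathode) − E°(anode) = +1.21 − (+0.00) = +1.21 V.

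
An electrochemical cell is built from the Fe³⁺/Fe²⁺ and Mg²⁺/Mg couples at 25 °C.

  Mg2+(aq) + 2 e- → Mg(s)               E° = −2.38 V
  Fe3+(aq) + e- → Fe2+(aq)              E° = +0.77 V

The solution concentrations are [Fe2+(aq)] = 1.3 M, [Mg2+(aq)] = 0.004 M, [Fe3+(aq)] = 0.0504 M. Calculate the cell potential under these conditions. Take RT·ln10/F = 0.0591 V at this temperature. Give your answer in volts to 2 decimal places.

Since E°(Fe³⁺/Fe²⁺) > E°(Mg²⁺/Mg), Fe³⁺/Fe²⁺ serves as the cathode.
E°cell = +0.77 − (−2.38) = +3.15 V, with n = 2 electrons transferred.
Balancing gives 2 Fe3+(aq) + Mg(s) → 2 Fe2+(aq) + Mg2+(aq); hence Q = ([Fe2+(aq)]^2·[Mg2+(aq)]) / [Fe3+(aq)]^2 = 2.66 (log Q = 0.425).
By the Nernst equation, E = +3.15 − (0.0591/2)·(0.425) = +3.14 V.

+3.14 V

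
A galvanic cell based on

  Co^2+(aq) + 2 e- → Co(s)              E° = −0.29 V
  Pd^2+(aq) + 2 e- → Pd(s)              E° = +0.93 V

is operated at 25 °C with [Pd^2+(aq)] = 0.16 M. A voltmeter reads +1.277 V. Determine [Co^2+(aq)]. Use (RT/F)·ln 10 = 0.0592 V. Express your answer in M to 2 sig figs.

0.0019 M

Pd²⁺/Pd is the cathode (higher E°); E°cell = +0.93 − (−0.29) = +1.22 V with n = 2.
From the Nernst equation, log Q = n(E° − E)/0.0592 = 2·(+1.22 − (+1.277))/0.0592 = −1.926.
The balanced reaction is Pd^2+(aq) + Co(s) → Pd(s) + Co^2+(aq), so Q = [Co^2+(aq)] / [Pd^2+(aq)].
Solving for the unknown gives log [Co^2+(aq)] = −2.722, so [Co^2+(aq)] ≈ 0.0019 M.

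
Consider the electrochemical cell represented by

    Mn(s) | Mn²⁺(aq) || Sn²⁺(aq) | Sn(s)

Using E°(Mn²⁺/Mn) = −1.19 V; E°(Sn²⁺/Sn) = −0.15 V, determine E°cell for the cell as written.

By convention the left-hand electrode in cell notation is the anode (oxidation) and the right-hand electrode is the cathode (reduction).
E°cell = E°(right) − E°(left) = −0.15 − (−1.19) = +1.04 V.

+1.04 V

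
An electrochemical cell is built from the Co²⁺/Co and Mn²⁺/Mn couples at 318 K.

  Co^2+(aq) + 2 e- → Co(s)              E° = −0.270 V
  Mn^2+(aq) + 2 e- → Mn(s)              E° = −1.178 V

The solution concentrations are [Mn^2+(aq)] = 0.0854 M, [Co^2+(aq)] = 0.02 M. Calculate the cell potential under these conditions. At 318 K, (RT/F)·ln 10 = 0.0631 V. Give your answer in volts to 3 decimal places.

Co²⁺/Co is reduced (cathode, E° = −0.270 V) and Mn²⁺/Mn is oxidized (anode).
E°cell = −0.270 − (−1.178) = +0.908 V, with n = 2 electrons transferred.
Balancing gives Co^2+(aq) + Mn(s) → Co(s) + Mn^2+(aq); hence Q = [Mn^2+(aq)] / [Co^2+(aq)] = 4.27 (log Q = 0.630).
Applying E = E° − (RT ln10/nF)·log Q gives +0.908 − (0.0631/2)(0.630) = +0.888 V.

+0.888 V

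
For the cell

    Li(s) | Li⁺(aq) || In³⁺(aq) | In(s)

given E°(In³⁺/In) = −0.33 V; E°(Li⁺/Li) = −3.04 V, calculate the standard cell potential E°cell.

+2.71 V

By convention the left-hand electrode in cell notation is the anode (oxidation) and the right-hand electrode is the cathode (reduction).
E°cell = E°(right) − E°(left) = −0.33 − (−3.04) = +2.71 V.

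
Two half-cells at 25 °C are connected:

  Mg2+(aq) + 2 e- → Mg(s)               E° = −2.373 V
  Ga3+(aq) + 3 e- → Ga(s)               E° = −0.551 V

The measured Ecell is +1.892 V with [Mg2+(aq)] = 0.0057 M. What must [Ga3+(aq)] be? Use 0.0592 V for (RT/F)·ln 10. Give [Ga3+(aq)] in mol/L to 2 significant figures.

1.5 M

With Ga³⁺/Ga at the cathode and Mg²⁺/Mg at the anode, E°cell = −0.551 − (−2.373) = +1.822 V (n = 6).
Since E = E° − (0.0592/n)·log Q, log Q = n(E° − E)/0.0592 = −7.095.
The balanced reaction is 2 Ga3+(aq) + 3 Mg(s) → 2 Ga(s) + 3 Mg2+(aq), so Q = [Mg2+(aq)]^3 / [Ga3+(aq)]^2.
Solving for the unknown gives log [Ga3+(aq)] = 0.181, so [Ga3+(aq)] ≈ 1.5 M.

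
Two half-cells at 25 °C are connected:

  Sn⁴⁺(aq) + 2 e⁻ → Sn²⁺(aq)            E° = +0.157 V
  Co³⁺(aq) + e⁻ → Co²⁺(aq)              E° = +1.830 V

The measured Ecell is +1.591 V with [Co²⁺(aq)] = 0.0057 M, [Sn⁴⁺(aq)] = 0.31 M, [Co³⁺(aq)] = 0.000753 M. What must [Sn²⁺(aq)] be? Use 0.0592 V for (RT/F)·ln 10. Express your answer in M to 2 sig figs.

With Co³⁺/Co²⁺ at the cathode and Sn⁴⁺/Sn²⁺ at the anode, E°cell = +1.830 − (+0.157) = +1.673 V (n = 2).
From the Nernst equation, log Q = n(E° − E)/0.0592 = 2·(+1.673 − (+1.591))/0.0592 = 2.770.
For 2 Co³⁺(aq) + Sn²⁺(aq) → 2 Co²⁺(aq) + Sn⁴⁺(aq), the reaction quotient is Q = ([Co²⁺(aq)]^2·[Sn⁴⁺(aq)]) / ([Co³⁺(aq)]^2·[Sn²⁺(aq)]).
Solving for the unknown gives log [Sn²⁺(aq)] = −1.520, so [Sn²⁺(aq)] ≈ 0.030 M.

0.030 M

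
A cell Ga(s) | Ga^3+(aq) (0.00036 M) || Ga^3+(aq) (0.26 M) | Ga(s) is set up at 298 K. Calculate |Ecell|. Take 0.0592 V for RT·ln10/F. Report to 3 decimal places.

For a concentration cell E°cell = 0, since both electrodes use the same couple.
The compartment with the higher Ga^3+(aq) concentration (0.26 M) acts as the cathode; ions are reduced there and produced at the dilute (0.00036 M) anode.
With n = 3, Ecell = −(0.0592/3)·log([dilute]/[conc]) = −(0.0592/3)·log(0.00036/0.26) = +0.056 V.

0.056 V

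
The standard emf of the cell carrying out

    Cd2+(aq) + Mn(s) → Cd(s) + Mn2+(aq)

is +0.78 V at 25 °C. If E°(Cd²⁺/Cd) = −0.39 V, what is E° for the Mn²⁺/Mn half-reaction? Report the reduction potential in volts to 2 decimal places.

In the reaction as written the Cd²⁺/Cd couple is reduced (cathode) and Mn²⁺/Mn is oxidized (anode), so E°cell = E°(Cd²⁺/Cd) − E°(Mn²⁺/Mn).
E°(Mn²⁺/Mn) = E°(cathode) − E°cell = −0.39 − (+0.78) = −1.17 V.

−1.17 V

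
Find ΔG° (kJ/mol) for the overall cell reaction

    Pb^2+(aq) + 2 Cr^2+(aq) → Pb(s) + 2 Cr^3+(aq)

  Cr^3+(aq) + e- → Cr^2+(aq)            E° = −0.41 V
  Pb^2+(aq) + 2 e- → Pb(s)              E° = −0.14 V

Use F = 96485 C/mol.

−52.1 kJ/mol

In the reaction as written Pb^2+(aq) is reduced, so the Pb²⁺/Pb couple is the cathode and Cr³⁺/Cr²⁺ is the anode.
E°cell = −0.14 − (−0.41) = +0.27 V; balancing electrons gives n = 2.
ΔG° = −nFE°cell = −(2)(96485)(+0.27) J/mol = −52.1 kJ/mol.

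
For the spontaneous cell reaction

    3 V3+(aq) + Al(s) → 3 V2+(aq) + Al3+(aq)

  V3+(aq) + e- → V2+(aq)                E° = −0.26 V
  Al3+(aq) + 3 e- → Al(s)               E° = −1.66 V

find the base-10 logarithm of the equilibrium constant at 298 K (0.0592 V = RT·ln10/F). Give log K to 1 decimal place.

log K = 70.9

The V³⁺/V²⁺ couple is reduced (cathode); E°cell = −0.26 − (−1.66) = +1.40 V with n = 3.
At equilibrium E = 0, so log K = nE°cell / 0.0592 = (3)(+1.40) / 0.0592 = 70.9.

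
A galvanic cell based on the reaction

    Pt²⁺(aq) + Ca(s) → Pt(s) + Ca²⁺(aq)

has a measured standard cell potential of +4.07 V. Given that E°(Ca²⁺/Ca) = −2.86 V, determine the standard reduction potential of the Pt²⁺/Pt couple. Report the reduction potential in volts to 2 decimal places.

In the reaction as written the Pt²⁺/Pt couple is reduced (cathode) and Ca²⁺/Ca is oxidized (anode), so E°cell = E°(Pt²⁺/Pt) − E°(Ca²⁺/Ca).
E°(Pt²⁺/Pt) = E°cell + E°(anode) = +4.07 + (−2.86) = +1.21 V.

+1.21 V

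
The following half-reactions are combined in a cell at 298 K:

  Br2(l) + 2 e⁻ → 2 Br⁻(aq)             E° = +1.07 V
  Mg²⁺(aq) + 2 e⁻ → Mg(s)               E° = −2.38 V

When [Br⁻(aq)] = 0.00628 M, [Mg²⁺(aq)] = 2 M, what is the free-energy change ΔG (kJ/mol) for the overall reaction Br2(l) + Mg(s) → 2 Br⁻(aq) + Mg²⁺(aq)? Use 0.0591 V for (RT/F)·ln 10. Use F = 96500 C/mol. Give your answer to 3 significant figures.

−689 kJ/mol

E°cell = +1.07 − (−2.38) = +3.45 V; the balanced reaction transfers n = 2 electrons.
The reaction quotient is [Br⁻(aq)]^2·[Mg²⁺(aq)] = 7.89×10^−5; by Nernst, E = +3.45 − (0.0591/2)(−4.103) = +3.5712 V.
Finally ΔG = −nFE = −(2)(96500 C/mol)(+3.5712 V) = −689 kJ/mol.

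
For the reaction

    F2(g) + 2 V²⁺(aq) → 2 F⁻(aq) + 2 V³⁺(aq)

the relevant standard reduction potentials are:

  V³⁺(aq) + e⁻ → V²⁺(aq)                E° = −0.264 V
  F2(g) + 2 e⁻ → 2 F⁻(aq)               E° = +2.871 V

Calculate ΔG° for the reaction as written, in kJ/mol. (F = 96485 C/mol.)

−605 kJ/mol

In the reaction as written F2(g) is reduced, so the F₂/F⁻ couple is the cathode and V³⁺/V²⁺ is the anode.
E°cell = +2.871 − (−0.264) = +3.135 V; balancing electrons gives n = 2.
ΔG° = −nFE°cell = −(2)(96485)(+3.135) J/mol = −605 kJ/mol.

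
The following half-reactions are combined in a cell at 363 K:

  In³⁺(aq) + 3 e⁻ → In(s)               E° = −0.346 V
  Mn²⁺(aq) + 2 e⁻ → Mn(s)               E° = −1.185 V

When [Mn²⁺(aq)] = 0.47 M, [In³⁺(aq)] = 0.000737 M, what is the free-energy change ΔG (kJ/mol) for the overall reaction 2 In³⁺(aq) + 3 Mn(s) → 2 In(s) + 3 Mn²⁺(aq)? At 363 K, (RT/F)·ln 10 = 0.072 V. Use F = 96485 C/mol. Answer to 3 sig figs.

−449 kJ/mol

With In³⁺/In reduced at the cathode, E°cell = −0.346 − (−1.185) = +0.839 V and n = 6.
Here Q = [Mn²⁺(aq)]^3 / [In³⁺(aq)]^2 = 1.91×10^5 (log Q = 5.281), giving E = +0.839 − (0.072/6)·(5.281) = +0.7756 V.
Then ΔG = −nFE = −6 × 96485 × +0.7756 J/mol = −449 kJ/mol.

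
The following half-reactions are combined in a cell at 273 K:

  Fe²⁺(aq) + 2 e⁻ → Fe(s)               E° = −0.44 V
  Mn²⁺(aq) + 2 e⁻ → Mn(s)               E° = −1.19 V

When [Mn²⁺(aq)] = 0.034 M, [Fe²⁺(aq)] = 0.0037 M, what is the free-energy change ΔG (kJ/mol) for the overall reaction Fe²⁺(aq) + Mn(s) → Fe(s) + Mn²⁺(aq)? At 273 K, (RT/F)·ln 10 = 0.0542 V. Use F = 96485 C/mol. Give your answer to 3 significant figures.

−140 kJ/mol

E°cell = −0.44 − (−1.19) = +0.75 V; the balanced reaction transfers n = 2 electrons.
Here Q = [Mn²⁺(aq)] / [Fe²⁺(aq)] = 9.19 (log Q = 0.963), giving E = +0.75 − (0.0542/2)·(0.963) = +0.7239 V.
Finally ΔG = −nFE = −(2)(96485 C/mol)(+0.7239 V) = −140 kJ/mol.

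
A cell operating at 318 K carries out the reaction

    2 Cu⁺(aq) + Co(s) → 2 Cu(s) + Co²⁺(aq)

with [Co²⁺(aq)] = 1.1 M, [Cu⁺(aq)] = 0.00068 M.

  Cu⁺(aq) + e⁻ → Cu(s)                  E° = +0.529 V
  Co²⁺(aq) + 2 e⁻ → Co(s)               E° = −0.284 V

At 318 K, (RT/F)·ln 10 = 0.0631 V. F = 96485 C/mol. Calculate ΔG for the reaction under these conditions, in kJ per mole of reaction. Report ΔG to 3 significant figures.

−118 kJ/mol

The standard cell potential is +0.529 − (−0.284) = +0.813 V, with n = 2 electrons in the balanced equation.
Q = [Co²⁺(aq)] / [Cu⁺(aq)]^2 = 2.38×10^6, so log Q = 6.376 and E = +0.813 − (0.0631/2)(6.376) = +0.6118 V.
Finally ΔG = −nFE = −(2)(96485 C/mol)(+0.6118 V) = −118 kJ/mol.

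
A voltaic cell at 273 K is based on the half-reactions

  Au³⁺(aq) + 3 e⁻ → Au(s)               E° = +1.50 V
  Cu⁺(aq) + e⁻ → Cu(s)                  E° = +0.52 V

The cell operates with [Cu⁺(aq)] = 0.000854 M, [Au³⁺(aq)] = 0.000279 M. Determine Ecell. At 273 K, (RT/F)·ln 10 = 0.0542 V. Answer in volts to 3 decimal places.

+1.082 V

The Au³⁺/Au couple has the more positive E°, so it is the cathode; Cu⁺/Cu is the anode.
E°cell = E°cat − E°an = +1.50 − (+0.52) = +0.98 V; n = 3.
Balancing gives Au³⁺(aq) + 3 Cu(s) → Au(s) + 3 Cu⁺(aq); hence Q = [Cu⁺(aq)]^3 / [Au³⁺(aq)] = 2.23×10^−6 (log Q = −5.651).
E = E° − (0.0542/n)·log Q = +0.98 − (0.0542/3)(−5.651) = +1.082 V.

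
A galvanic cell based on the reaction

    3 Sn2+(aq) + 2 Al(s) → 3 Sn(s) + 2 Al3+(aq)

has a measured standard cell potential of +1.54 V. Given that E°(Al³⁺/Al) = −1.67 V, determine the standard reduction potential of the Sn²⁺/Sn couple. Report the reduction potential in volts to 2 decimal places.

In the reaction as written the Sn²⁺/Sn couple is reduced (cathode) and Al³⁺/Al is oxidized (anode), so E°cell = E°(Sn²⁺/Sn) − E°(Al³⁺/Al).
E°(Sn²⁺/Sn) = E°cell + E°(anode) = +1.54 + (−1.67) = −0.13 V.

−0.13 V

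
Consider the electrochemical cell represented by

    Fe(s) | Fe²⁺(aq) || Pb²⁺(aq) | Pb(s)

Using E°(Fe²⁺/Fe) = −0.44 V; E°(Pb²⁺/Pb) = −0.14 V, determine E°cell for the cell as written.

+0.30 V

By convention the left-hand electrode in cell notation is the anode (oxidation) and the right-hand electrode is the cathode (reduction).
E°cell = E°(right) − E°(left) = −0.14 − (−0.44) = +0.30 V.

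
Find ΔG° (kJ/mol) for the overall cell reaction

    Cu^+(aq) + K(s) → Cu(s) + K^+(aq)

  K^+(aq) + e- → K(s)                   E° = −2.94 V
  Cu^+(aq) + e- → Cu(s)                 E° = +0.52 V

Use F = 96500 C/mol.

−334 kJ/mol

In the reaction as written Cu^+(aq) is reduced, so the Cu⁺/Cu couple is the cathode and K⁺/K is the anode.
E°cell = +0.52 − (−2.94) = +3.46 V; balancing electrons gives n = 1.
ΔG° = −nFE°cell = −(1)(96500)(+3.46) J/mol = −334 kJ/mol.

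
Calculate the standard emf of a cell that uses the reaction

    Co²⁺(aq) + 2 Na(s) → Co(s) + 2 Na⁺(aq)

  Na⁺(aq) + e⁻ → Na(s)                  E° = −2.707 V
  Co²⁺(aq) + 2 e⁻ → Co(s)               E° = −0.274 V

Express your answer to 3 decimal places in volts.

Co²⁺(aq) gains electrons, so the Co²⁺/Co couple is the cathode; the Na⁺/Na couple is the anode.
E°cell = E°(cathode) − E°(anode) = −0.274 − (−2.707) = +2.433 V.

+2.433 V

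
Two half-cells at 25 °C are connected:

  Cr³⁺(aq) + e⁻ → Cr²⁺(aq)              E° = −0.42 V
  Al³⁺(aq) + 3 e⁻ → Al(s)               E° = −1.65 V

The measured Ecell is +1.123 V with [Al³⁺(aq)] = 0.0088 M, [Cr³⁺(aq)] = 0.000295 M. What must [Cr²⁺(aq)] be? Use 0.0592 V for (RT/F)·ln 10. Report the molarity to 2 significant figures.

Cr³⁺/Cr²⁺ is the cathode (higher E°); E°cell = −0.42 − (−1.65) = +1.23 V with n = 3.
Since E = E° − (0.0592/n)·log Q, log Q = n(E° − E)/0.0592 = 5.422.
For 3 Cr³⁺(aq) + Al(s) → 3 Cr²⁺(aq) + Al³⁺(aq), the reaction quotient is Q = ([Cr²⁺(aq)]^3·[Al³⁺(aq)]) / [Cr³⁺(aq)]^3.
Substituting the known concentrations and solving, log [Cr²⁺(aq)] = −1.038 and [Cr²⁺(aq)] = 0.092 M.

0.092 M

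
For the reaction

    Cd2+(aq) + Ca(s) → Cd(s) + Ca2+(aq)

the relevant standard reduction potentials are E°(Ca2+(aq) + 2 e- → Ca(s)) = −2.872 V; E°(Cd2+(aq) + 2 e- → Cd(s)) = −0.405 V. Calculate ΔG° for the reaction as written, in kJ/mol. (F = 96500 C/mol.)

In the reaction as written Cd2+(aq) is reduced, so the Cd²⁺/Cd couple is the cathode and Ca²⁺/Ca is the anode.
E°cell = −0.405 − (−2.872) = +2.467 V; balancing electrons gives n = 2.
ΔG° = −nFE°cell = −(2)(96500)(+2.467) J/mol = −476 kJ/mol.

−476 kJ/mol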